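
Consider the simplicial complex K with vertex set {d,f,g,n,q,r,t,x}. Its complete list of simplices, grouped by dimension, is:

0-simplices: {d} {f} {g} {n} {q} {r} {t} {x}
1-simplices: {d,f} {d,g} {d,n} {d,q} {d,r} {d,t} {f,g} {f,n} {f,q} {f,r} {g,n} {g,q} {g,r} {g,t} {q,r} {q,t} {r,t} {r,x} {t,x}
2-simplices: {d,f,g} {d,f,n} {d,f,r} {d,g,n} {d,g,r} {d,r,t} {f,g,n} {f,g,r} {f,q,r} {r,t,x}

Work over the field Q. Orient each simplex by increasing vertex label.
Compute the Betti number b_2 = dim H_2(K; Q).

n_0=8 n_1=19 n_2=10  [Q]
∂1: piv[df,dg,dn,dq,dr,dt,rx] rk=7  ker:fg,fn,fq,fr,gn,gq,gr,gt,qr,qt,rt,tx
∂2: piv[dfg,dfn,dfr,dgn,dgr,drt,fqr,rtx] rk=8  ker:fgn,fgr
b_2=(10−8)−0=2

b_2=2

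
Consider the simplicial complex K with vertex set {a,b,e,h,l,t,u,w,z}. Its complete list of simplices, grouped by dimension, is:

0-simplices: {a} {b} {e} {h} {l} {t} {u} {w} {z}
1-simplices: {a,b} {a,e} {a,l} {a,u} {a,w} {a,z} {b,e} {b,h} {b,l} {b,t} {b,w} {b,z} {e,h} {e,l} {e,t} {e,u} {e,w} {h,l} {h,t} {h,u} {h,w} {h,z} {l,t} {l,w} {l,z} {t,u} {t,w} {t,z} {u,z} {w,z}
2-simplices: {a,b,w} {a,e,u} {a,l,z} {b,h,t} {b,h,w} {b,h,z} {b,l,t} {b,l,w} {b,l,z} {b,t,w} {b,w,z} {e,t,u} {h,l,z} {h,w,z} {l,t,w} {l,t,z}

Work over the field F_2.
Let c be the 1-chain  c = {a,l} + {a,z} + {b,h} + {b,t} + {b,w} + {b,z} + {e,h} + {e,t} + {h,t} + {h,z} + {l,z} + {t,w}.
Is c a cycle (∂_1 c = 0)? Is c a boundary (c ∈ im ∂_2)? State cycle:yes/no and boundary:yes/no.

cycle:yes boundary:no

n_0=9 n_1=30 n_2=16  [Z2]
∂1: piv[ab,ae,al,au,aw,az,bh,bt] rk=8  ker:be,bl,bw,bz,eh,el,et,eu,ew,hl,ht,hu,hw,hz,lt,lw,lz,tu,tw,tz,uz,wz
∂2: piv[abw,aeu,alz,bht,bhw,bhz,blt,blw,blz,btw,bwz,etu,hlz,ltz] rk=14  ker:hwz,ltw
∂1c = 0
c vs im∂2: residual ≠ 0 ⇒ not boundary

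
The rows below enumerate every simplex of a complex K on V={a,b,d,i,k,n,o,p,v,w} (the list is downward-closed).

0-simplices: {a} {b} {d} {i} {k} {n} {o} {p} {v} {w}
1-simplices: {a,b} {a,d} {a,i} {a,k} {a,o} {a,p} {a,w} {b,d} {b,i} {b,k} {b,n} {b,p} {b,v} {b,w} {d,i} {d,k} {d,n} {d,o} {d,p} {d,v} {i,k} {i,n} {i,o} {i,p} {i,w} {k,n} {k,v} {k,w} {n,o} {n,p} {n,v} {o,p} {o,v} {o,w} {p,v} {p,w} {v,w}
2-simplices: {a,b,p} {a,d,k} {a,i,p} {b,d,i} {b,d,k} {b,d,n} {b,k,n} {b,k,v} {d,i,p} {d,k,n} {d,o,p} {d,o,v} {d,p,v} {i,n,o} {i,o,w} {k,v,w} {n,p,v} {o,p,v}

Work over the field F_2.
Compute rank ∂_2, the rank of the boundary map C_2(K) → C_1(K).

n_0=10 n_1=37 n_2=18  [Z2]
∂1: piv[ab,ad,ai,ak,ao,ap,aw,bn,bv] rk=9  ker:bd,bi,bk,bp,bw,di,dk,dn,do,dp,dv,ik,in,io,ip,iw,kn,kv,kw,no,np,nv,op,ov,ow,pv,pw,vw
∂2: piv[abp,adk,aip,bdi,bdk,bdn,bkn,bkv,dip,dop,dov,dpv,ino,iow,kvw,npv] rk=16  ker:dkn,opv
rk∂_2=16

rank∂_2=16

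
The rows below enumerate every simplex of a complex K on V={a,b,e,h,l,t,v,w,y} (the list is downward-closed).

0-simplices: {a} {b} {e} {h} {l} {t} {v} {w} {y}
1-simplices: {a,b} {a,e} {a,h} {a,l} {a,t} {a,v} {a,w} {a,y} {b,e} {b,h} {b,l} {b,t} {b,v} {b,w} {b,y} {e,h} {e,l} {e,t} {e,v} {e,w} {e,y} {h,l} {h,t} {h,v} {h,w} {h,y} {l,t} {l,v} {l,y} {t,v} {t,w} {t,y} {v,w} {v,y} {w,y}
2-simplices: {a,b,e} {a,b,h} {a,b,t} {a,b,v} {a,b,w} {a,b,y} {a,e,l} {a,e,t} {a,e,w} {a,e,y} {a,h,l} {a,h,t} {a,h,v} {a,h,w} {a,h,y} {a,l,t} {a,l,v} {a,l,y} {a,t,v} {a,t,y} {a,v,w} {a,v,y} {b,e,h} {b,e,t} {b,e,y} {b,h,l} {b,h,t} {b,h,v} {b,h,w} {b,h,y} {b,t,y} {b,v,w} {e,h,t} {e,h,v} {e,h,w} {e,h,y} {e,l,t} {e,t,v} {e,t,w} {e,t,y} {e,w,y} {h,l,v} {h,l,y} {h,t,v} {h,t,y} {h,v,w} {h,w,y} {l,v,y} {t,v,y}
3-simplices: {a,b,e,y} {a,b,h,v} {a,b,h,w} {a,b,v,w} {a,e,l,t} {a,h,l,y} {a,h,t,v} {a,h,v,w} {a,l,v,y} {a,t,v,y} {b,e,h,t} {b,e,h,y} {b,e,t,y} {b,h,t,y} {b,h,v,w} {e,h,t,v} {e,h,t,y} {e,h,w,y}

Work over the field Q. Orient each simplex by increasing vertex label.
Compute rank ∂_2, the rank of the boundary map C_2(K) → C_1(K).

rank∂_2=27

n_0=9 n_1=35 n_2=49 n_3=18  [Q]
∂1: piv[ab,ae,ah,al,at,av,aw,ay] rk=8  ker:be,bh,bl,bt,bv,bw,by,eh,el,et,ev,ew,ey,hl,ht,hv,hw,hy,lt,lv,ly,tv,tw,ty,vw,vy,wy
∂2: piv[abe,abh,abt,abv,abw,aby,ael,aet,aew,aey,ahl,aht,ahv,ahw,ahy,alt,alv,aly,atv,aty,avw,avy,beh,bhl,ehv,etw,ewy] rk=27  ker:bet,bey,bht,bhv,bhw,bhy,bty,bvw,eht,ehw,ehy,elt,etv,ety,hlv,hly,htv,hty,hvw,hwy,lvy,tvy
∂3: piv[abey,abhv,abhw,abvw,aelt,ahly,ahtv,ahvw,alvy,atvy,beht,behy,bety,bhty,ehtv,ehwy] rk=16  ker:bhvw,ehty
rk∂_2=27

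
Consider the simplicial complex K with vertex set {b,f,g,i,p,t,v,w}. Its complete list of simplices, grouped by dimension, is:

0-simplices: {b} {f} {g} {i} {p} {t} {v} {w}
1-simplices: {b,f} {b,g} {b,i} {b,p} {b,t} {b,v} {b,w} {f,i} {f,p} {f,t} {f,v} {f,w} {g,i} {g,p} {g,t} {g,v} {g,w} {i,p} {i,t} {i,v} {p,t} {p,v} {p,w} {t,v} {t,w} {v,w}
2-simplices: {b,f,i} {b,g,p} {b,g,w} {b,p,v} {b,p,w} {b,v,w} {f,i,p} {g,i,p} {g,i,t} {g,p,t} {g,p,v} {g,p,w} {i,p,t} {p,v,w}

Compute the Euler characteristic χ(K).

χ(K)=-4

n_0=8 n_1=26 n_2=14
χ=+8−26+14=-4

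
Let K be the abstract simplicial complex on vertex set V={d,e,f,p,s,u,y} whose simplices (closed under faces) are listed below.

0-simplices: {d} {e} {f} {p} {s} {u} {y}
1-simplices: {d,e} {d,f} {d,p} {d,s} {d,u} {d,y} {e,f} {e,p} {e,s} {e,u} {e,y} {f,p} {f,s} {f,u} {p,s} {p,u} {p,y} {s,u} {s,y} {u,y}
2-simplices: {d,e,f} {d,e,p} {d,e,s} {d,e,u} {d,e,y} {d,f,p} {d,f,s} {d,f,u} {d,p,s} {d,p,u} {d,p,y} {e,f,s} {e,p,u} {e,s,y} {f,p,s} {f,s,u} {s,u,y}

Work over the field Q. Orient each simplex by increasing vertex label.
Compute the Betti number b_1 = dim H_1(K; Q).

n_0=7 n_1=20 n_2=17  [Q]
∂1: piv[de,df,dp,ds,du,dy] rk=6  ker:ef,ep,es,eu,ey,fp,fs,fu,ps,pu,py,su,sy,uy
∂2: piv[def,dep,des,deu,dey,dfp,dfs,dfu,dps,dpu,dpy,esy,fsu,suy] rk=14  ker:efs,epu,fps
b_1=(20−6)−14=0

b_1=0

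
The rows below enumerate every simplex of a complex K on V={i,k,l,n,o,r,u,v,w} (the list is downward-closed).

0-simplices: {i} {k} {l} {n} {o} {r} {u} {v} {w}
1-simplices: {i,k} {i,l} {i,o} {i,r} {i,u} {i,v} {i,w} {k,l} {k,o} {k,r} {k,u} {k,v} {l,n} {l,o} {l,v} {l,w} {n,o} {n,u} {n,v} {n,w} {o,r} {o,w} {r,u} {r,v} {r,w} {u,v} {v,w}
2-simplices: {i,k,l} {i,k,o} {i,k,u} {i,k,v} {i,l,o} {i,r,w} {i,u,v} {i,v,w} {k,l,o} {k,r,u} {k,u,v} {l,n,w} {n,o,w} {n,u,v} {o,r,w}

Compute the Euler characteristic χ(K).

n_0=9 n_1=27 n_2=15
χ=+9−27+15=-3

χ(K)=-3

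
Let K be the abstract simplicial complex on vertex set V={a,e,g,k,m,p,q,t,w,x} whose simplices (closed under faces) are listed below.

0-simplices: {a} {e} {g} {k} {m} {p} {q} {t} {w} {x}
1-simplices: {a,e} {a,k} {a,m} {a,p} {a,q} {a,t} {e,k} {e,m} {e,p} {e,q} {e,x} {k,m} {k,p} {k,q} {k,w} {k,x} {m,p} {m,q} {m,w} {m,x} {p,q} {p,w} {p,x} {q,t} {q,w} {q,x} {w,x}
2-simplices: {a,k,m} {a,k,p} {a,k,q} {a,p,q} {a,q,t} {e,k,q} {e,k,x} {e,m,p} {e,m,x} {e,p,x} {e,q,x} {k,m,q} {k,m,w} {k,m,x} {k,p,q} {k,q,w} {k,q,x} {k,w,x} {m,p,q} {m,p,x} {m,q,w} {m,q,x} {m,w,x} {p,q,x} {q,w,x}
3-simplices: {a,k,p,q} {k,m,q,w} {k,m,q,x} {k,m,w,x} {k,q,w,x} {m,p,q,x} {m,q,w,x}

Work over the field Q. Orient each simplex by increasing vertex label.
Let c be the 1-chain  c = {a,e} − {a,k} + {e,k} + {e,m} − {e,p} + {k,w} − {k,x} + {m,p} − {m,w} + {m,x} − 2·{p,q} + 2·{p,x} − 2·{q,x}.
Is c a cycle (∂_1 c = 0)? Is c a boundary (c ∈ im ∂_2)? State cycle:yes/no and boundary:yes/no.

n_0=10 n_1=27 n_2=25 n_3=7  [Q]
∂1: piv[ae,ak,am,ap,aq,at,ex,kw] rk=8  ker:ek,em,ep,eq,km,kp,kq,kx,mp,mq,mw,mx,pq,pw,px,qt,qw,qx,wx
∂2: piv[akm,akp,akq,apq,aqt,ekq,ekx,emp,emx,epx,eqx,kmq,kmw,kmx,kqw,kwx,mpq] rk=17  ker:kpq,kqx,mpx,mqw,mqx,mwx,pqx,qwx
∂3: piv[akpq,kmqw,kmqx,kmwx,kqwx,mpqx] rk=6  ker:mqwx
∂1c = 0
c vs im∂2: residual ≠ 0 ⇒ not boundary

cycle:yes boundary:no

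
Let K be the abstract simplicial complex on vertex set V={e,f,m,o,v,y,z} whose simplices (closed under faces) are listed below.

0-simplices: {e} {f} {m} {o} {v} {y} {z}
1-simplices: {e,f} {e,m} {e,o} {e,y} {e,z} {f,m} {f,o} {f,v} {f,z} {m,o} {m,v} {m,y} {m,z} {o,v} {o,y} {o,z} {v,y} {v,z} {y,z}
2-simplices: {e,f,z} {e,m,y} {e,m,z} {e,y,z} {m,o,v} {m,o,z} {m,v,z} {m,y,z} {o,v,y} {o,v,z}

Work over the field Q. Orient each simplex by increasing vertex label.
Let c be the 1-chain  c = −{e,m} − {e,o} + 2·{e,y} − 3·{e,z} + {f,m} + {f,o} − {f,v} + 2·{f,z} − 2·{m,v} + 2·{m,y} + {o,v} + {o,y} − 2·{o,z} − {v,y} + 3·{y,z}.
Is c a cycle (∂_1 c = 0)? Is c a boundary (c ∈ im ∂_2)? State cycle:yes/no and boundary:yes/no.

n_0=7 n_1=19 n_2=10  [Q]
∂1: piv[ef,em,eo,ey,ez,fv] rk=6  ker:fm,fo,fz,mo,mv,my,mz,ov,oy,oz,vy,vz,yz
∂2: piv[efz,emy,emz,eyz,mov,moz,mvz,ovy] rk=8  ker:myz,ovz
∂1c = 3·{e} − 3·{f} − {v} + {y}

cycle:no boundary:no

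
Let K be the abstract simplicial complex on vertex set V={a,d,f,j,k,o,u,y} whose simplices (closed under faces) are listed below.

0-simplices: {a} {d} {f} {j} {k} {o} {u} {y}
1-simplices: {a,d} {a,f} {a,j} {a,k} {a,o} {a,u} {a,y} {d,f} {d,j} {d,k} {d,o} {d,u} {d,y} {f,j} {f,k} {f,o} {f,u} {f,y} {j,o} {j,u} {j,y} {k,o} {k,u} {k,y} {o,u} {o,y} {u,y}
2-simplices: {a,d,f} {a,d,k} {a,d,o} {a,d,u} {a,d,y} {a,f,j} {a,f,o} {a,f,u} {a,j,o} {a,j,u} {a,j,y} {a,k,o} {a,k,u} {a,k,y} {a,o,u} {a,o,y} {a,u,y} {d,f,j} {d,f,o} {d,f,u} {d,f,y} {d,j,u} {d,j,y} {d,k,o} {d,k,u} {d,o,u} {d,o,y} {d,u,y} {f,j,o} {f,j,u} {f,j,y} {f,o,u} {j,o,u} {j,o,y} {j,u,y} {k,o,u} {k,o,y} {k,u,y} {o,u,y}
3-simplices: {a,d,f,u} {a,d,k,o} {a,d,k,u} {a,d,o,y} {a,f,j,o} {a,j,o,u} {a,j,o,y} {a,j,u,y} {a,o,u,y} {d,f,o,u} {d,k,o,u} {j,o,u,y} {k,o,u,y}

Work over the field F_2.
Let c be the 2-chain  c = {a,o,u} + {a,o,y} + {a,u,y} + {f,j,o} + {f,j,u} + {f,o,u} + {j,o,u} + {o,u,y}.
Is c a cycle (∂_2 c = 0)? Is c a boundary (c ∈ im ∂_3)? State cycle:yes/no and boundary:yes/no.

n_0=8 n_1=27 n_2=39 n_3=13  [Z2]
∂1: piv[ad,af,aj,ak,ao,au,ay] rk=7  ker:df,dj,dk,do,du,dy,fj,fk,fo,fu,fy,jo,ju,jy,ko,ku,ky,ou,oy,uy
∂2: piv[adf,adk,ado,adu,ady,afj,afo,afu,ajo,aju,ajy,ako,aku,aky,aou,aoy,auy,dfj,dfy] rk=19  ker:dfo,dfu,dju,djy,dko,dku,dou,doy,duy,fjo,fju,fjy,fou,jou,joy,juy,kou,koy,kuy,ouy
∂3: piv[adfu,adko,adku,adoy,afjo,ajou,ajoy,ajuy,aouy,dfou,dkou,kouy] rk=12  ker:jouy
∂2c = 0
c vs im∂3: residual ≠ 0 ⇒ not boundary

cycle:yes boundary:no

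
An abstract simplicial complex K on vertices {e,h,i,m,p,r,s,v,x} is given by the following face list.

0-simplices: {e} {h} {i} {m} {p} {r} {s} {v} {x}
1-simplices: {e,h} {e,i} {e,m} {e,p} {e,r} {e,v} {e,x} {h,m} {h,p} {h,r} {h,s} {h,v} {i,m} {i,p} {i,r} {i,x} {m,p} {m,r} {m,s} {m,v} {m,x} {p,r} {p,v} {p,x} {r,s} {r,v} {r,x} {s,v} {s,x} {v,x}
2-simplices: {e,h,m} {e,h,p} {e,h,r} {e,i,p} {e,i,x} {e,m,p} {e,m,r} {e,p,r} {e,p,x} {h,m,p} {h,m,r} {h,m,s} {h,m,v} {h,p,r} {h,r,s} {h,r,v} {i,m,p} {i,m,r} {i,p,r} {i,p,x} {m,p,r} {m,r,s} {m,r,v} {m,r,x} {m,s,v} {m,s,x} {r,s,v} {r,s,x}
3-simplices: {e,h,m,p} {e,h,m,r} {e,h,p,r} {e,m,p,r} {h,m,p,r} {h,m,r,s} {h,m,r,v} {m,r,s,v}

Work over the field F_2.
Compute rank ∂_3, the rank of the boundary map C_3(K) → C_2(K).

n_0=9 n_1=30 n_2=28 n_3=8  [Z2]
∂1: piv[eh,ei,em,ep,er,ev,ex,hs] rk=8  ker:hm,hp,hr,hv,im,ip,ir,ix,mp,mr,ms,mv,mx,pr,pv,px,rs,rv,rx,sv,sx,vx
∂2: piv[ehm,ehp,ehr,eip,eix,emp,emr,epr,epx,hms,hmv,hrs,hrv,imp,imr,mrx,msv,msx] rk=18  ker:hmp,hmr,hpr,ipr,ipx,mpr,mrs,mrv,rsv,rsx
∂3: piv[ehmp,ehmr,ehpr,empr,hmrs,hmrv,mrsv] rk=7  ker:hmpr
rk∂_3=7

rank∂_3=7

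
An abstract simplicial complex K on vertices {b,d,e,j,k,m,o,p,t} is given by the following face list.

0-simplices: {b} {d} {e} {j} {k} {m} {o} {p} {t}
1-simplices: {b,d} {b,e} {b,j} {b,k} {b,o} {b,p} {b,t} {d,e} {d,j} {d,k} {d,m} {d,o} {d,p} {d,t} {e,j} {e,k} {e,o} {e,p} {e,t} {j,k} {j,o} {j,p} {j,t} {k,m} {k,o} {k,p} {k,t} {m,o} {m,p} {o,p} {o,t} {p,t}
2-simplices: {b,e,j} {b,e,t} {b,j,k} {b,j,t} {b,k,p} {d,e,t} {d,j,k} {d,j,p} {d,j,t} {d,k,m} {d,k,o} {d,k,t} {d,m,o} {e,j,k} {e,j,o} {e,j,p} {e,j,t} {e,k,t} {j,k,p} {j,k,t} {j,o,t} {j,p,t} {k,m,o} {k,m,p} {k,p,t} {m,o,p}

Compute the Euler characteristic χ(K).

n_0=9 n_1=32 n_2=26
χ=+9−32+26=3

χ(K)=3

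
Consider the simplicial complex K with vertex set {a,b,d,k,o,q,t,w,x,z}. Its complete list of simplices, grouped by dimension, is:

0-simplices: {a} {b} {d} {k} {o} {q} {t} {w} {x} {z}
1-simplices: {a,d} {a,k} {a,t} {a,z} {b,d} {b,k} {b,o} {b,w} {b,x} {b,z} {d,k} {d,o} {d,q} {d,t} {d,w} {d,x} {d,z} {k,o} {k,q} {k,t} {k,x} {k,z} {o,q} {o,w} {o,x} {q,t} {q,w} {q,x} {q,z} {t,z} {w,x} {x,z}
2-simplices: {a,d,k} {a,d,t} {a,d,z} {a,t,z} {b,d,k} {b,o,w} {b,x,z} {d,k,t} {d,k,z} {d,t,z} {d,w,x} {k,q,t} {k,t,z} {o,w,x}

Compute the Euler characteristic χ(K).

n_0=10 n_1=32 n_2=14
χ=+10−32+14=-8

χ(K)=-8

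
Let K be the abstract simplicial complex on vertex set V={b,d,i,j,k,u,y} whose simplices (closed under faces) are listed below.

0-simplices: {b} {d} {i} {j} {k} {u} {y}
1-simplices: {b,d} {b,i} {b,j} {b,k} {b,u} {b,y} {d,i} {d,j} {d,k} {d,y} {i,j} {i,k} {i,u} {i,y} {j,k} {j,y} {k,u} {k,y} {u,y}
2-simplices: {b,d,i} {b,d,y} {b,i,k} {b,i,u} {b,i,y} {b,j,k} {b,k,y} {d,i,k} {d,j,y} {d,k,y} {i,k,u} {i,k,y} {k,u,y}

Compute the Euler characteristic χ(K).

χ(K)=1

n_0=7 n_1=19 n_2=13
χ=+7−19+13=1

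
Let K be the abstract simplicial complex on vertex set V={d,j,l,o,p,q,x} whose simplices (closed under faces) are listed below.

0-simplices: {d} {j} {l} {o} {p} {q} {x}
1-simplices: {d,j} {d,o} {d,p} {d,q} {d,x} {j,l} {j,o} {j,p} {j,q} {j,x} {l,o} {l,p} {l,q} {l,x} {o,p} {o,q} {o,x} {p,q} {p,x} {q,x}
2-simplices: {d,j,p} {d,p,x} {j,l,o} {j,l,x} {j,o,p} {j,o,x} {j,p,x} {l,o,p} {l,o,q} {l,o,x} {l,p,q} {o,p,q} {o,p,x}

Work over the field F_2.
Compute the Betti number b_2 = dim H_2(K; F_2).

b_2=3

n_0=7 n_1=20 n_2=13  [Z2]
∂1: piv[dj,do,dp,dq,dx,jl] rk=6  ker:jo,jp,jq,jx,lo,lp,lq,lx,op,oq,ox,pq,px,qx
∂2: piv[djp,dpx,jlo,jlx,jop,jox,jpx,lop,loq,lpq] rk=10  ker:lox,opq,opx
b_2=(13−10)−0=3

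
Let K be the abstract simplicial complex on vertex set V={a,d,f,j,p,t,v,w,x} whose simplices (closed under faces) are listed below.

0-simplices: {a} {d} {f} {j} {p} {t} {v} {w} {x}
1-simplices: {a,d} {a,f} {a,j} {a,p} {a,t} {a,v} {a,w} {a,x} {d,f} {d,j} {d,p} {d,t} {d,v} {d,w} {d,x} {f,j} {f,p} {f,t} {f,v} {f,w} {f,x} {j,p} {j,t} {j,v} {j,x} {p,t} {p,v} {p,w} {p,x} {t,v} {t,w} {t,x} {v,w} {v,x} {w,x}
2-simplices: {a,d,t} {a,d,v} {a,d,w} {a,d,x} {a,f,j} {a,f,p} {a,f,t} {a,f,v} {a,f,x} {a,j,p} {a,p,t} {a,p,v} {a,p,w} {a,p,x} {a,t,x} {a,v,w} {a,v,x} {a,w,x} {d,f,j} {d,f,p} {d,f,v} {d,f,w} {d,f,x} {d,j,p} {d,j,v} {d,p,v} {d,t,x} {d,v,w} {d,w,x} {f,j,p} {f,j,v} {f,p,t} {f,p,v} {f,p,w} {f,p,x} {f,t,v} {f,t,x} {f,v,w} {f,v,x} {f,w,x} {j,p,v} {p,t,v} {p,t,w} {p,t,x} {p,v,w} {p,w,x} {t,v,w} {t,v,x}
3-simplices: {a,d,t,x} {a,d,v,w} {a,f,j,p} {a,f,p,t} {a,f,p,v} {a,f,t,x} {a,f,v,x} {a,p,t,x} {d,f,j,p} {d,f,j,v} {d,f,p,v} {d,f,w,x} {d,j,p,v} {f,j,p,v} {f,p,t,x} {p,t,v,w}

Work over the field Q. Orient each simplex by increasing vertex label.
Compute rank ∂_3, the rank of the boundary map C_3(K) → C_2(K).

n_0=9 n_1=35 n_2=48 n_3=16  [Q]
∂1: piv[ad,af,aj,ap,at,av,aw,ax] rk=8  ker:df,dj,dp,dt,dv,dw,dx,fj,fp,ft,fv,fw,fx,jp,jt,jv,jx,pt,pv,pw,px,tv,tw,tx,vw,vx,wx
∂2: piv[adt,adv,adw,adx,afj,afp,aft,afv,afx,ajp,apt,apv,apw,apx,atx,avw,avx,awx,dfj,dfp,dfv,dfw,djv,ftv,ptw] rk=25  ker:dfx,djp,dpv,dtx,dvw,dwx,fjp,fjv,fpt,fpv,fpw,fpx,ftx,fvw,fvx,fwx,jpv,ptv,ptx,pvw,pwx,tvw,tvx
∂3: piv[adtx,advw,afjp,afpt,afpv,aftx,afvx,aptx,dfjp,dfjv,dfpv,dfwx,djpv,fptx,ptvw] rk=15  ker:fjpv
rk∂_3=15

rank∂_3=15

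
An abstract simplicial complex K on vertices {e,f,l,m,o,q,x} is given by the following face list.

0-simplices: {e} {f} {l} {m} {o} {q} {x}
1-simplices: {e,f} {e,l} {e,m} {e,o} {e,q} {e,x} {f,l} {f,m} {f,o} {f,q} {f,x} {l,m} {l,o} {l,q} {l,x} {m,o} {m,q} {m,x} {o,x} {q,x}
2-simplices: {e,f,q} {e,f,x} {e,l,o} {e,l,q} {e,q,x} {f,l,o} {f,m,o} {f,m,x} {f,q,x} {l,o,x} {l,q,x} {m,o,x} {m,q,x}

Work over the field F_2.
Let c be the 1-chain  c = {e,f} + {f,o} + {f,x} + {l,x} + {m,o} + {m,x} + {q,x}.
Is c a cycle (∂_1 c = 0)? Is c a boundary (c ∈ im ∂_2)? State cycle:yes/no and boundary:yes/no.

cycle:no boundary:no

n_0=7 n_1=20 n_2=13  [Z2]
∂1: piv[ef,el,em,eo,eq,ex] rk=6  ker:fl,fm,fo,fq,fx,lm,lo,lq,lx,mo,mq,mx,ox,qx
∂2: piv[efq,efx,elo,elq,eqx,flo,fmo,fmx,lox,lqx,mox,mqx] rk=12  ker:fqx
∂1c = {e} + {f} + {l} + {q}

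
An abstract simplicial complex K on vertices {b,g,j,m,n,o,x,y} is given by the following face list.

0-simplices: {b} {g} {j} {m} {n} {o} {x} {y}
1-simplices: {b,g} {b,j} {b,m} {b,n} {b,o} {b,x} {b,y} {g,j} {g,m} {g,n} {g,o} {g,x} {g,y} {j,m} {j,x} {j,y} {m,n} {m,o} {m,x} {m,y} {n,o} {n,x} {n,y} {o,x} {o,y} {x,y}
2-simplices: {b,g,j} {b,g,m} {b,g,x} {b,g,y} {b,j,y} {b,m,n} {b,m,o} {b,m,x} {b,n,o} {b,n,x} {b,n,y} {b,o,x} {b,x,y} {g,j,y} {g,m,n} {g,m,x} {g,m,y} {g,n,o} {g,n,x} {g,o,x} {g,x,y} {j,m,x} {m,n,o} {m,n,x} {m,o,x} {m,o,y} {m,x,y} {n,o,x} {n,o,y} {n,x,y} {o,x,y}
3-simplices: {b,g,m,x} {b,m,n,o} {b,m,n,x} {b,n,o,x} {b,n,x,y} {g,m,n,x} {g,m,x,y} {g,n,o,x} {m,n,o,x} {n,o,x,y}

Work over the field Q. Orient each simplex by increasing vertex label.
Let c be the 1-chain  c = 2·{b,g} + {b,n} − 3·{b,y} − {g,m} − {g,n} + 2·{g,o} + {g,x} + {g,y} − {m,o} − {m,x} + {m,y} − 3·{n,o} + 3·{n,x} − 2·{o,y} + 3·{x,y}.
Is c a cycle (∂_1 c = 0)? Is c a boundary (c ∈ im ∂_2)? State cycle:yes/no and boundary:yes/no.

cycle:yes boundary:yes

n_0=8 n_1=26 n_2=31 n_3=10  [Q]
∂1: piv[bg,bj,bm,bn,bo,bx,by] rk=7  ker:gj,gm,gn,go,gx,gy,jm,jx,jy,mn,mo,mx,my,no,nx,ny,ox,oy,xy
∂2: piv[bgj,bgm,bgx,bgy,bjy,bmn,bmo,bmx,bno,bnx,bny,box,bxy,gmn,gmy,gno,jmx,moy] rk=18  ker:gjy,gmx,gnx,gox,gxy,mno,mnx,mox,mxy,nox,noy,nxy,oxy
∂3: piv[bgmx,bmno,bmnx,bnox,bnxy,gmnx,gmxy,gnox,mnox,noxy] rk=10
∂1c = 0
c vs im∂2: reduces to 0 ⇒ boundary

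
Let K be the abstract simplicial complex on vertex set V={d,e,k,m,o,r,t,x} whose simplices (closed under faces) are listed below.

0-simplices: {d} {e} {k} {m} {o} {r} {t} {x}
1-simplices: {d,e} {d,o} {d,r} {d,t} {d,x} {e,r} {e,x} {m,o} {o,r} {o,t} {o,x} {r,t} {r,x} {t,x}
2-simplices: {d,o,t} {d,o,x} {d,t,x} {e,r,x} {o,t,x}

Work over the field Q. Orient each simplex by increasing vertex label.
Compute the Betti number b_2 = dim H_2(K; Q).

n_0=8 n_1=14 n_2=5  [Q]
∂1: piv[de,do,dr,dt,dx,mo] rk=6  ker:er,ex,or,ot,ox,rt,rx,tx
∂2: piv[dot,dox,dtx,erx] rk=4  ker:otx
b_2=(5−4)−0=1

b_2=1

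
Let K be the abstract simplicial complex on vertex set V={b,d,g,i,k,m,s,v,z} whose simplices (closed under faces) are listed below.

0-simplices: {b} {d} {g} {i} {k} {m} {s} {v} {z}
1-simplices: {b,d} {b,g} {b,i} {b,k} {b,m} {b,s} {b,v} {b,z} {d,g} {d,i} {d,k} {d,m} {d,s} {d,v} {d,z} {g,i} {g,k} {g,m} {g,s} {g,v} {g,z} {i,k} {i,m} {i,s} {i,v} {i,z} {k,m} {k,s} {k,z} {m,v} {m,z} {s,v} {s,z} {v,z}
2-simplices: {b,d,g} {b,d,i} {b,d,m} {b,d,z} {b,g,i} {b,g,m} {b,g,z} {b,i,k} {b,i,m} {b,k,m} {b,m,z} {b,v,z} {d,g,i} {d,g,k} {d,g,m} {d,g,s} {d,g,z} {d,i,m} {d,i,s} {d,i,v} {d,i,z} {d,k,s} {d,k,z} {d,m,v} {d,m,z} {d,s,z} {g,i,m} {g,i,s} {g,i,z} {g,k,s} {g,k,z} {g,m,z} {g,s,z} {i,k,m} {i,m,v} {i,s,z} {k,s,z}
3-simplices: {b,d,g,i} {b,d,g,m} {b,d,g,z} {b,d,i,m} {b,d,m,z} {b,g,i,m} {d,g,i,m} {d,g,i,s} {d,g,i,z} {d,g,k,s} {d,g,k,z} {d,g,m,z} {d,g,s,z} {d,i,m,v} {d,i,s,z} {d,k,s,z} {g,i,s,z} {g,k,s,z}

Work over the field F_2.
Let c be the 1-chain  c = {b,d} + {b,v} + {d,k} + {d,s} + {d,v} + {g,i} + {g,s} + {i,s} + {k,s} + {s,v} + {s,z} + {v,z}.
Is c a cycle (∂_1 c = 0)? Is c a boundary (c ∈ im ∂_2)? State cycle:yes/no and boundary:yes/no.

n_0=9 n_1=34 n_2=37 n_3=18  [Z2]
∂1: piv[bd,bg,bi,bk,bm,bs,bv,bz] rk=8  ker:dg,di,dk,dm,ds,dv,dz,gi,gk,gm,gs,gv,gz,ik,im,is,iv,iz,km,ks,kz,mv,mz,sv,sz,vz
∂2: piv[bdg,bdi,bdm,bdz,bgi,bgm,bgz,bik,bim,bkm,bmz,bvz,dgk,dgs,dis,div,diz,dks,dkz,dmv,dsz] rk=21  ker:dgi,dgm,dgz,dim,dmz,gim,gis,giz,gks,gkz,gmz,gsz,ikm,imv,isz,ksz
∂3: piv[bdgi,bdgm,bdgz,bdim,bdmz,bgim,dgis,dgiz,dgks,dgkz,dgmz,dgsz,dimv,disz,dksz] rk=15  ker:dgim,gisz,gksz
∂1c = 0
c vs im∂2: residual ≠ 0 ⇒ not boundary

cycle:yes boundary:no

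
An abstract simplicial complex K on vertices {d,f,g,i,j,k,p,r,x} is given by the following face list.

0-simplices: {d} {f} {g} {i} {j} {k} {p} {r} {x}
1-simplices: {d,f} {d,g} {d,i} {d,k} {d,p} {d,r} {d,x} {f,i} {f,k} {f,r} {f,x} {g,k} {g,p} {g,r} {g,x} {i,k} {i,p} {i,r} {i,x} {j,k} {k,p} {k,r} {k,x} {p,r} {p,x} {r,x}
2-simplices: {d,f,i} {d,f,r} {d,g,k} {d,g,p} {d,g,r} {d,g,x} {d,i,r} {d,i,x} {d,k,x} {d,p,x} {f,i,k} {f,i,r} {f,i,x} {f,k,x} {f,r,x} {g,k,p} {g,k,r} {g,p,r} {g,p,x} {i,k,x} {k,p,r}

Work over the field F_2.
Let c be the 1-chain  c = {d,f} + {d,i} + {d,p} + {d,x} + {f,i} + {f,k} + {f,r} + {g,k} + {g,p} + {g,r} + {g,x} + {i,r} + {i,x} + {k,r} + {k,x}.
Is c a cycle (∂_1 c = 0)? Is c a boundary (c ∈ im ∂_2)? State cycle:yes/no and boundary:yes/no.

n_0=9 n_1=26 n_2=21  [Z2]
∂1: piv[df,dg,di,dk,dp,dr,dx,jk] rk=8  ker:fi,fk,fr,fx,gk,gp,gr,gx,ik,ip,ir,ix,kp,kr,kx,pr,px,rx
∂2: piv[dfi,dfr,dgk,dgp,dgr,dgx,dir,dix,dkx,dpx,fik,fix,fkx,frx,gkp,gkr,gpr] rk=17  ker:fir,gpx,ikx,kpr
∂1c = 0
c vs im∂2: reduces to 0 ⇒ boundary

cycle:yes boundary:yes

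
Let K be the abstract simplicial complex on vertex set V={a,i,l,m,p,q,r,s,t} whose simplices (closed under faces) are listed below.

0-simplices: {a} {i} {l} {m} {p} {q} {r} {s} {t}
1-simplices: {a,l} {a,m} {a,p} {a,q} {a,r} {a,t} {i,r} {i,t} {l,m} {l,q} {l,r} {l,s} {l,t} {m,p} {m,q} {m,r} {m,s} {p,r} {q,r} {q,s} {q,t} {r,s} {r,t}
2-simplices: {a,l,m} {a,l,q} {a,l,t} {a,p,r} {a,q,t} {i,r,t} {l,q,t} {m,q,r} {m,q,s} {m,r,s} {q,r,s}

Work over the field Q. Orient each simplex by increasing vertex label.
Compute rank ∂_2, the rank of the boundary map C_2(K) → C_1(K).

n_0=9 n_1=23 n_2=11  [Q]
∂1: piv[al,am,ap,aq,ar,at,ir,ls] rk=8  ker:it,lm,lq,lr,lt,mp,mq,mr,ms,pr,qr,qs,qt,rs,rt
∂2: piv[alm,alq,alt,apr,aqt,irt,mqr,mqs,mrs] rk=9  ker:lqt,qrs
rk∂_2=9

rank∂_2=9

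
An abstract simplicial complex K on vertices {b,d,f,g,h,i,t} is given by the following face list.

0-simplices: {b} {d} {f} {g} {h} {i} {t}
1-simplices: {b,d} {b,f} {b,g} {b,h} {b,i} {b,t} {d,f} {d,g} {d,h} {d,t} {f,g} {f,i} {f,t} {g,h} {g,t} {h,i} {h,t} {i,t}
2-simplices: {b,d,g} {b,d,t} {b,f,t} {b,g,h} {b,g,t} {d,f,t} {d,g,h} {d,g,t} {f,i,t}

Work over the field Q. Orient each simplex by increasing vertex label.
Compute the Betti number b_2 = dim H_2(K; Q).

n_0=7 n_1=18 n_2=9  [Q]
∂1: piv[bd,bf,bg,bh,bi,bt] rk=6  ker:df,dg,dh,dt,fg,fi,ft,gh,gt,hi,ht,it
∂2: piv[bdg,bdt,bft,bgh,bgt,dft,dgh,fit] rk=8  ker:dgt
b_2=(9−8)−0=1

b_2=1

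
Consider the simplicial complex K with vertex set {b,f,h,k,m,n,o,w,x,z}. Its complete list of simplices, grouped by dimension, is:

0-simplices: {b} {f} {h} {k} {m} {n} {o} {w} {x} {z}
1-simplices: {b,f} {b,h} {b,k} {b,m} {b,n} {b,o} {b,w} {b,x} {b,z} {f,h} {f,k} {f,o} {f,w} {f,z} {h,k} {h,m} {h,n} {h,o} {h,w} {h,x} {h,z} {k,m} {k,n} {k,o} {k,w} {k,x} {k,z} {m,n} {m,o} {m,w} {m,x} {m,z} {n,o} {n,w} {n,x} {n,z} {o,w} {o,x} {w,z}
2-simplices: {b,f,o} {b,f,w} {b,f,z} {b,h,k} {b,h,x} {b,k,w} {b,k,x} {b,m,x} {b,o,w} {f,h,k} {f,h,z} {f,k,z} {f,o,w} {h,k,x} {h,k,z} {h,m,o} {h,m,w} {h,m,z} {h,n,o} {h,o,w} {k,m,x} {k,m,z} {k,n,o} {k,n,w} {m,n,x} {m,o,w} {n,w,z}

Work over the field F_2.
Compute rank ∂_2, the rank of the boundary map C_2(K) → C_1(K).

n_0=10 n_1=39 n_2=27  [Z2]
∂1: piv[bf,bh,bk,bm,bn,bo,bw,bx,bz] rk=9  ker:fh,fk,fo,fw,fz,hk,hm,hn,ho,hw,hx,hz,km,kn,ko,kw,kx,kz,mn,mo,mw,mx,mz,no,nw,nx,nz,ow,ox,wz
∂2: piv[bfo,bfw,bfz,bhk,bhx,bkw,bkx,bmx,bow,fhk,fhz,fkz,hmo,hmw,hmz,hno,how,kmx,kmz,kno,knw,mnx,nwz] rk=23  ker:fow,hkx,hkz,mow
rk∂_2=23

rank∂_2=23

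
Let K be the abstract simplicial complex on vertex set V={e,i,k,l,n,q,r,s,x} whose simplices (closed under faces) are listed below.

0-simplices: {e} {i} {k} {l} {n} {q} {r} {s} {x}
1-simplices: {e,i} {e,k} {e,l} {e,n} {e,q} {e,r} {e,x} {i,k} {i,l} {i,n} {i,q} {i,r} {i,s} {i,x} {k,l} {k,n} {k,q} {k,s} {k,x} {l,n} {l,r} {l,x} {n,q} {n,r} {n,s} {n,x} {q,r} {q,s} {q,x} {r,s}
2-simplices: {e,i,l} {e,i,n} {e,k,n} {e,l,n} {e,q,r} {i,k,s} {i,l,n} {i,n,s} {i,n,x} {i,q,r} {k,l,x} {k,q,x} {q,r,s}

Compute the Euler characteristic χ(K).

χ(K)=-8

n_0=9 n_1=30 n_2=13
χ=+9−30+13=-8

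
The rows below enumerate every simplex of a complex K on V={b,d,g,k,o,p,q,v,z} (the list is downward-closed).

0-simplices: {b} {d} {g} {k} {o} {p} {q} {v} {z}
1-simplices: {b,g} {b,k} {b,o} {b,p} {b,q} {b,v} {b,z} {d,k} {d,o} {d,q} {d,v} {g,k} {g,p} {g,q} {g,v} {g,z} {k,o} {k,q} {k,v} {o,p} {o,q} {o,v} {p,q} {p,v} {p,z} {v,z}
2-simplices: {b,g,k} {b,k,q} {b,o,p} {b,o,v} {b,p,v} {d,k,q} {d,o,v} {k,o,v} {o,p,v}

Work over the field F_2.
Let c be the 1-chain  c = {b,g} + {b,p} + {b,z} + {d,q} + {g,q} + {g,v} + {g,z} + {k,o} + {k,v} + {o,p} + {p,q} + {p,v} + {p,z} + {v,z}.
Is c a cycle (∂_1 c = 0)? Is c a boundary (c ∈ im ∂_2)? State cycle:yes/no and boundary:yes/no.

cycle:no boundary:no

n_0=9 n_1=26 n_2=9  [Z2]
∂1: piv[bg,bk,bo,bp,bq,bv,bz,dk] rk=8  ker:do,dq,dv,gk,gp,gq,gv,gz,ko,kq,kv,op,oq,ov,pq,pv,pz,vz
∂2: piv[bgk,bkq,bop,bov,bpv,dkq,dov,kov] rk=8  ker:opv
∂1c = {b} + {d} + {p} + {q}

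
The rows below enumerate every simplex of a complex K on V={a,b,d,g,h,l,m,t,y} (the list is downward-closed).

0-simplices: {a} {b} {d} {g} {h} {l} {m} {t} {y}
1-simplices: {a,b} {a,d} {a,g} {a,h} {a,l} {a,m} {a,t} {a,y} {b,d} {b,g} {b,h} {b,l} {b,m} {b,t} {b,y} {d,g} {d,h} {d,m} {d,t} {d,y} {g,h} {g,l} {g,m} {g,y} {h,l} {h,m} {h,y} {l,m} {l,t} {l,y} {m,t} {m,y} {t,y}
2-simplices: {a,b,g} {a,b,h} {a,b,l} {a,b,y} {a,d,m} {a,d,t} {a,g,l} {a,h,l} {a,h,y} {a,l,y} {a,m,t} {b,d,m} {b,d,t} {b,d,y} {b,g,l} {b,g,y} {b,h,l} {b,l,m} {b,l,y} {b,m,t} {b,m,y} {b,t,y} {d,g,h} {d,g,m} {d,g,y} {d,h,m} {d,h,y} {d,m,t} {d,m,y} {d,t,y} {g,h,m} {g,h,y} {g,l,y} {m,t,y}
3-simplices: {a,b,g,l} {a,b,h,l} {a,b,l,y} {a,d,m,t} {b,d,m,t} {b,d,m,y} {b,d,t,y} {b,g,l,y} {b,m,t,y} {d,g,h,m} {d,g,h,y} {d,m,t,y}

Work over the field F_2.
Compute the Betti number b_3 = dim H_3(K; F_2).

n_0=9 n_1=33 n_2=34 n_3=12  [Z2]
∂1: piv[ab,ad,ag,ah,al,am,at,ay] rk=8  ker:bd,bg,bh,bl,bm,bt,by,dg,dh,dm,dt,dy,gh,gl,gm,gy,hl,hm,hy,lm,lt,ly,mt,my,ty
∂2: piv[abg,abh,abl,aby,adm,adt,agl,ahl,ahy,aly,amt,bdm,bdt,bdy,bgy,blm,bmy,bty,dgh,dgm,dgy,dhm,dhy] rk=23  ker:bgl,bhl,bly,bmt,dmt,dmy,dty,ghm,ghy,gly,mty
∂3: piv[abgl,abhl,ably,admt,bdmt,bdmy,bdty,bgly,bmty,dghm,dghy] rk=11  ker:dmty
b_3=(12−11)−0=1

b_3=1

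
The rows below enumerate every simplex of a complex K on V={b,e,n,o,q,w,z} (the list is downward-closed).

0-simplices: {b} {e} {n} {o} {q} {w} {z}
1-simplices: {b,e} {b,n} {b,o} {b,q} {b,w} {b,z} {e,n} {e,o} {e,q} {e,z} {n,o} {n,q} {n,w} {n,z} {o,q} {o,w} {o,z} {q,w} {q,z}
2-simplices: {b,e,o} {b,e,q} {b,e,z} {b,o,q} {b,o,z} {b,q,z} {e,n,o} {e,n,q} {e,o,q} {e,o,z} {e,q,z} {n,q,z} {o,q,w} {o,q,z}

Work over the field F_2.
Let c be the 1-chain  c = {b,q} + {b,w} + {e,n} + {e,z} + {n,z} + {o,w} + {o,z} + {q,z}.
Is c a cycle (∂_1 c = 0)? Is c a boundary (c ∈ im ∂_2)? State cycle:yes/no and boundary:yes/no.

n_0=7 n_1=19 n_2=14  [Z2]
∂1: piv[be,bn,bo,bq,bw,bz] rk=6  ker:en,eo,eq,ez,no,nq,nw,nz,oq,ow,oz,qw,qz
∂2: piv[beo,beq,bez,boq,boz,bqz,eno,enq,nqz,oqw] rk=10  ker:eoq,eoz,eqz,oqz
∂1c = 0
c vs im∂2: residual ≠ 0 ⇒ not boundary

cycle:yes boundary:no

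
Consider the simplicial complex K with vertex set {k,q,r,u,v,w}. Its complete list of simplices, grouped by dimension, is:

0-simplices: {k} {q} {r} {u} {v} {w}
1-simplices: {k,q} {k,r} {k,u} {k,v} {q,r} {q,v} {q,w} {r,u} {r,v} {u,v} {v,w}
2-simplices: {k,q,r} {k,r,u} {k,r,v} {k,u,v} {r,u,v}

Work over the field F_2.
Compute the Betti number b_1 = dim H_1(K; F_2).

n_0=6 n_1=11 n_2=5  [Z2]
∂1: piv[kq,kr,ku,kv,qw] rk=5  ker:qr,qv,ru,rv,uv,vw
∂2: piv[kqr,kru,krv,kuv] rk=4  ker:ruv
b_1=(11−5)−4=2

b_1=2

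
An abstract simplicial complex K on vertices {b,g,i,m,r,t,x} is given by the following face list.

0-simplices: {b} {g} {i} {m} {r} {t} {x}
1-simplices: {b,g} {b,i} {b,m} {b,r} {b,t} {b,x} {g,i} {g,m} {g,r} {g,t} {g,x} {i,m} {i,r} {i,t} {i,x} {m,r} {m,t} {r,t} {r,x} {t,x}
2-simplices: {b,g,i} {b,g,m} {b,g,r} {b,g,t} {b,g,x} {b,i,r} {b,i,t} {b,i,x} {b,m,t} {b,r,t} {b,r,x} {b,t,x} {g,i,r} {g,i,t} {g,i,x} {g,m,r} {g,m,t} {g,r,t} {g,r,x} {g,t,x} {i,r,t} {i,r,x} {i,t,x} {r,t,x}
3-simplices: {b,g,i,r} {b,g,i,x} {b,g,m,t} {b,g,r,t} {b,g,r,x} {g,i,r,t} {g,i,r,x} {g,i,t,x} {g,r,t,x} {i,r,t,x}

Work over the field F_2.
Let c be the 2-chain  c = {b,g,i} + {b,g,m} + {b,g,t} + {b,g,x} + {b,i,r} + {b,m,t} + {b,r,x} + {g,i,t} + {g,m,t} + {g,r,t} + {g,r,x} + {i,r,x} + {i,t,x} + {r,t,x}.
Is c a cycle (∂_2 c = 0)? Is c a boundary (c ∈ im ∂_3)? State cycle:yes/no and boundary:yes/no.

cycle:yes boundary:yes

n_0=7 n_1=20 n_2=24 n_3=10  [Z2]
∂1: piv[bg,bi,bm,br,bt,bx] rk=6  ker:gi,gm,gr,gt,gx,im,ir,it,ix,mr,mt,rt,rx,tx
∂2: piv[bgi,bgm,bgr,bgt,bgx,bir,bit,bix,bmt,brt,brx,btx,gmr] rk=13  ker:gir,git,gix,gmt,grt,grx,gtx,irt,irx,itx,rtx
∂3: piv[bgir,bgix,bgmt,bgrt,bgrx,girt,girx,gitx,grtx] rk=9  ker:irtx
∂2c = 0
c vs im∂3: reduces to 0 ⇒ boundary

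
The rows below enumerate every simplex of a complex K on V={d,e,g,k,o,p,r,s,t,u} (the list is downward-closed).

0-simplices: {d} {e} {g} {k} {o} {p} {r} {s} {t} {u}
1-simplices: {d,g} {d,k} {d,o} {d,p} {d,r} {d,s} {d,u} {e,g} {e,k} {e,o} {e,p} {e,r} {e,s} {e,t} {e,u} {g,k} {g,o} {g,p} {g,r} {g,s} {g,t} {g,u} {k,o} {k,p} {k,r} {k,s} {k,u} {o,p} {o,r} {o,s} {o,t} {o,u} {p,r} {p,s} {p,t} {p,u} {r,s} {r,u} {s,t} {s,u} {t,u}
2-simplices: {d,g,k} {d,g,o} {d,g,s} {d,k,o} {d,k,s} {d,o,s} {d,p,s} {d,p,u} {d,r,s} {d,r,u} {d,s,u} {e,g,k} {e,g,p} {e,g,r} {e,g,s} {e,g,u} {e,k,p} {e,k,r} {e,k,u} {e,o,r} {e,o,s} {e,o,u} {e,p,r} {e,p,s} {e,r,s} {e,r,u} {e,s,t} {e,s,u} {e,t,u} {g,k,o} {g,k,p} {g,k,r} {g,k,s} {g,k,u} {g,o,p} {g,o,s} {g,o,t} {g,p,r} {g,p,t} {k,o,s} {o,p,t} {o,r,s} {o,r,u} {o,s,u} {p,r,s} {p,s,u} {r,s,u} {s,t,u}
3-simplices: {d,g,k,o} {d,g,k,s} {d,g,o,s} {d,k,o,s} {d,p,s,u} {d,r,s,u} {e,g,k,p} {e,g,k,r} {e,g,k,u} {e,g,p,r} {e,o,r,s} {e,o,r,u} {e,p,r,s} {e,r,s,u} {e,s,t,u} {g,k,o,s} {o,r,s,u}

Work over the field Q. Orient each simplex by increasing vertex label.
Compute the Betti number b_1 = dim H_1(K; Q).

n_0=10 n_1=41 n_2=48 n_3=17  [Q]
∂1: piv[dg,dk,do,dp,dr,ds,du,eg,et] rk=9  ker:ek,eo,ep,er,es,eu,gk,go,gp,gr,gs,gt,gu,ko,kp,kr,ks,ku,op,or,os,ot,ou,pr,ps,pt,pu,rs,ru,st,su,tu
∂2: piv[dgk,dgo,dgs,dko,dks,dos,dps,dpu,drs,dru,dsu,egk,egp,egr,egs,egu,ekp,ekr,eku,eor,eos,eou,epr,eps,ers,eru,est,etu,gop,got,gpt] rk=31  ker:esu,gko,gkp,gkr,gks,gku,gos,gpr,kos,opt,ors,oru,osu,prs,psu,rsu,stu
∂3: piv[dgko,dgks,dgos,dkos,dpsu,drsu,egkp,egkr,egku,egpr,eors,eoru,eprs,ersu,estu,orsu] rk=16  ker:gkos
b_1=(41−9)−31=1

b_1=1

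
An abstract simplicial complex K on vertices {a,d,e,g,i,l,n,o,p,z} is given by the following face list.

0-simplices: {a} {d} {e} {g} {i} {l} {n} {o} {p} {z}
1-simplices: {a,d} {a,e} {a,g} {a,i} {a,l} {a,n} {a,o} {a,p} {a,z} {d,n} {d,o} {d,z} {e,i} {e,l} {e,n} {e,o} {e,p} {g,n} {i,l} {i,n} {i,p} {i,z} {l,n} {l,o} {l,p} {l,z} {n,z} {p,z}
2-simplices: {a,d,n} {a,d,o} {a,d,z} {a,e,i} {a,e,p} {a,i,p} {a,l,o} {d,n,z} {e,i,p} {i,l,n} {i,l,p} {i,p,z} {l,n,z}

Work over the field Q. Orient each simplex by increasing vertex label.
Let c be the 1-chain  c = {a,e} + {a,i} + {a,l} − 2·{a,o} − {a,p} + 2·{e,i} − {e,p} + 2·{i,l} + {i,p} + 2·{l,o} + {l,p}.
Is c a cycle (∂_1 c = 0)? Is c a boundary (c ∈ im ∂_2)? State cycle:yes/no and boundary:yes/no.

n_0=10 n_1=28 n_2=13  [Q]
∂1: piv[ad,ae,ag,ai,al,an,ao,ap,az] rk=9  ker:dn,do,dz,ei,el,en,eo,ep,gn,il,in,ip,iz,ln,lo,lp,lz,nz,pz
∂2: piv[adn,ado,adz,aei,aep,aip,alo,dnz,iln,ilp,ipz,lnz] rk=12  ker:eip
∂1c = 0
c vs im∂2: residual ≠ 0 ⇒ not boundary

cycle:yes boundary:no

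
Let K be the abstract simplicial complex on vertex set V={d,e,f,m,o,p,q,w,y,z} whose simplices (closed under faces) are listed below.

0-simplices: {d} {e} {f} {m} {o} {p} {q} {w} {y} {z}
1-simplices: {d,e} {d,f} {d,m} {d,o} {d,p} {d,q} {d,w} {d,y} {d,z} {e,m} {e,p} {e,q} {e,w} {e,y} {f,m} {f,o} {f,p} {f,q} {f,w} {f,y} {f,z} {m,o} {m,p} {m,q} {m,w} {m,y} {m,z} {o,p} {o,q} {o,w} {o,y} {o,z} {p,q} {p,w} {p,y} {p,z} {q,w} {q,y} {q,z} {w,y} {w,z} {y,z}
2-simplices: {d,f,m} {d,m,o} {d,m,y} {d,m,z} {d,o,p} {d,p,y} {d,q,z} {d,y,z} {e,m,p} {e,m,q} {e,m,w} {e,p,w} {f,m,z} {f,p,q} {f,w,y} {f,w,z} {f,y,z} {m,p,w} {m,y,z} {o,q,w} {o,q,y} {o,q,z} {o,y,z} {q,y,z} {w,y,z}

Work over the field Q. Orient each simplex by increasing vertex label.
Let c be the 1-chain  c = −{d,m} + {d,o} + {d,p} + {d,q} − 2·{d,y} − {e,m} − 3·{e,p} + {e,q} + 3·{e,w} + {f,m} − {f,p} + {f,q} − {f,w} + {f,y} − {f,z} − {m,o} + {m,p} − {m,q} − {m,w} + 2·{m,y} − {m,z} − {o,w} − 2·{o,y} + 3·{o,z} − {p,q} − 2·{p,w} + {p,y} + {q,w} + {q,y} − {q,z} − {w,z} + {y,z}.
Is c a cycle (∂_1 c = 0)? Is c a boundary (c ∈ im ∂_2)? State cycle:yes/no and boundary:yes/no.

cycle:yes boundary:yes

n_0=10 n_1=42 n_2=25  [Q]
∂1: piv[de,df,dm,do,dp,dq,dw,dy,dz] rk=9  ker:em,ep,eq,ew,ey,fm,fo,fp,fq,fw,fy,fz,mo,mp,mq,mw,my,mz,op,oq,ow,oy,oz,pq,pw,py,pz,qw,qy,qz,wy,wz,yz
∂2: piv[dfm,dmo,dmy,dmz,dop,dpy,dqz,dyz,emp,emq,emw,epw,fmz,fpq,fwy,fwz,fyz,oqw,oqy,oqz,oyz] rk=21  ker:mpw,myz,qyz,wyz
∂1c = 0
c vs im∂2: reduces to 0 ⇒ boundary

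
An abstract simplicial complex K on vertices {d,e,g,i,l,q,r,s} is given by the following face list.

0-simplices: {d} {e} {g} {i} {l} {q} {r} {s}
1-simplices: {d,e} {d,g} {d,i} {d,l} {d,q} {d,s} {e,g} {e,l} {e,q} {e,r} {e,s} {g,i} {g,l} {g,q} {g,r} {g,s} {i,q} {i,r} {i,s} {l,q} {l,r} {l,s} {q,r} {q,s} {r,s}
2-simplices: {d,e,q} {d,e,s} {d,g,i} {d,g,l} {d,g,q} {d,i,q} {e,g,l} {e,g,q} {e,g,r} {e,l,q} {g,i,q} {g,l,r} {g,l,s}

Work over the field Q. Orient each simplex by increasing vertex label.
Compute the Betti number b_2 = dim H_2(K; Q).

n_0=8 n_1=25 n_2=13  [Q]
∂1: piv[de,dg,di,dl,dq,ds,er] rk=7  ker:eg,el,eq,es,gi,gl,gq,gr,gs,iq,ir,is,lq,lr,ls,qr,qs,rs
∂2: piv[deq,des,dgi,dgl,dgq,diq,egl,egq,egr,elq,glr,gls] rk=12  ker:giq
b_2=(13−12)−0=1

b_2=1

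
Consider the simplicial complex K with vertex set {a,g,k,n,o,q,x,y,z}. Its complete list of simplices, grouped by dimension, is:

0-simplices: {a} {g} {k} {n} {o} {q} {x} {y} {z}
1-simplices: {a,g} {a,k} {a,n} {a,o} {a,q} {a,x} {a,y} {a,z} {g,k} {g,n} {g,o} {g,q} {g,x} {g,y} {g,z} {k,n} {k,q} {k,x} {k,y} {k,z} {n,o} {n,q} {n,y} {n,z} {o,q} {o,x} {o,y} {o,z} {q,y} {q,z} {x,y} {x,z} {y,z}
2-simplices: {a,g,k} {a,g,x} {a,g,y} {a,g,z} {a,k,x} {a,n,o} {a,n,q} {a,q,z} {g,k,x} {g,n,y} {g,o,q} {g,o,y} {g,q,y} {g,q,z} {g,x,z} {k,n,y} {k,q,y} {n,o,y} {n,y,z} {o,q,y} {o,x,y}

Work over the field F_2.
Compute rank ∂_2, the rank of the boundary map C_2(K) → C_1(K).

n_0=9 n_1=33 n_2=21  [Z2]
∂1: piv[ag,ak,an,ao,aq,ax,ay,az] rk=8  ker:gk,gn,go,gq,gx,gy,gz,kn,kq,kx,ky,kz,no,nq,ny,nz,oq,ox,oy,oz,qy,qz,xy,xz,yz
∂2: piv[agk,agx,agy,agz,akx,ano,anq,aqz,gny,goq,goy,gqy,gqz,gxz,kny,kqy,noy,nyz,oxy] rk=19  ker:gkx,oqy
rk∂_2=19

rank∂_2=19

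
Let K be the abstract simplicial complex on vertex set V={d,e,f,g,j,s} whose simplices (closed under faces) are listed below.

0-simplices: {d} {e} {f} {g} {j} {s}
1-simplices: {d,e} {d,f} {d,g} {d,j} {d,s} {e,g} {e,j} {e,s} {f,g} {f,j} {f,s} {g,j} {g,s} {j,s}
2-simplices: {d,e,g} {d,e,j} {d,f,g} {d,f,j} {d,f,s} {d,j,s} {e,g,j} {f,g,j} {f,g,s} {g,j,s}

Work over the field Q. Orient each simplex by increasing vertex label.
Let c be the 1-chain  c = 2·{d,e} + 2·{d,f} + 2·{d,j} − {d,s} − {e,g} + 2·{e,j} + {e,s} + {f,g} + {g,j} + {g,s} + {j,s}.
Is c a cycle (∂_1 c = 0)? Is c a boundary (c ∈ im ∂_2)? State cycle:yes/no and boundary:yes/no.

n_0=6 n_1=14 n_2=10  [Q]
∂1: piv[de,df,dg,dj,ds] rk=5  ker:eg,ej,es,fg,fj,fs,gj,gs,js
∂2: piv[deg,dej,dfg,dfj,dfs,djs,egj,fgs] rk=8  ker:fgj,gjs
∂1c = −5·{d} + {f} − 2·{g} + 4·{j} + 2·{s}

cycle:no boundary:no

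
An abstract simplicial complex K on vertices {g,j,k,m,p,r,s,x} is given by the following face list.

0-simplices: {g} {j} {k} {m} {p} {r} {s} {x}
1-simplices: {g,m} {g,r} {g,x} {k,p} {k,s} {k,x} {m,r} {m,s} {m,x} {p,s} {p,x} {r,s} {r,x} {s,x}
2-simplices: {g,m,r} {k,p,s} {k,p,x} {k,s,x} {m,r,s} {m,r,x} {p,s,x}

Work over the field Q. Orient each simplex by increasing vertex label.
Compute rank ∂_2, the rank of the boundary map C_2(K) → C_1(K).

rank∂_2=6

n_0=8 n_1=14 n_2=7  [Q]
∂1: piv[gm,gr,gx,kp,ks,kx] rk=6  ker:mr,ms,mx,ps,px,rs,rx,sx
∂2: piv[gmr,kps,kpx,ksx,mrs,mrx] rk=6  ker:psx
rk∂_2=6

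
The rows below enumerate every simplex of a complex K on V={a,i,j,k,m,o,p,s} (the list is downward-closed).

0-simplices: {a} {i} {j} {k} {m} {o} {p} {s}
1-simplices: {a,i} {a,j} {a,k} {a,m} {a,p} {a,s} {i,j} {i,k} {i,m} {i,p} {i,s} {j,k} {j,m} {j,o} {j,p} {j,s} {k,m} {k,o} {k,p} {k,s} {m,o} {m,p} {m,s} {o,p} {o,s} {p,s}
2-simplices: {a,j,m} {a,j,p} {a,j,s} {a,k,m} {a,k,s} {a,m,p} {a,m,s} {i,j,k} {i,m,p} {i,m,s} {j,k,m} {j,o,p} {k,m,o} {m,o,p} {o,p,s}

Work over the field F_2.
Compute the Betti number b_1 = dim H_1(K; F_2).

b_1=4

n_0=8 n_1=26 n_2=15  [Z2]
∂1: piv[ai,aj,ak,am,ap,as,jo] rk=7  ker:ij,ik,im,ip,is,jk,jm,jp,js,km,ko,kp,ks,mo,mp,ms,op,os,ps
∂2: piv[ajm,ajp,ajs,akm,aks,amp,ams,ijk,imp,ims,jkm,jop,kmo,mop,ops] rk=15
b_1=(26−7)−15=4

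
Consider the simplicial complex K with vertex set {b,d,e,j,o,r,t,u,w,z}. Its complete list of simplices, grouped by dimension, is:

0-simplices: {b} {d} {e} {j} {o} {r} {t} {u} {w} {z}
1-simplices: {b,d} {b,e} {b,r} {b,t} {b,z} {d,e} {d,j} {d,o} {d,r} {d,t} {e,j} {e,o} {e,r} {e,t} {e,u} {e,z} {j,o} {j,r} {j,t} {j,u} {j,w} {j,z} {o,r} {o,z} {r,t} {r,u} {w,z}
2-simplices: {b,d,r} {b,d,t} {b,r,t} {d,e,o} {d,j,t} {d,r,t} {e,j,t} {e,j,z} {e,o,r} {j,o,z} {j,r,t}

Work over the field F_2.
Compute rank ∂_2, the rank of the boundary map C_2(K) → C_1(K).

n_0=10 n_1=27 n_2=11  [Z2]
∂1: piv[bd,be,br,bt,bz,dj,do,eu,jw] rk=9  ker:de,dr,dt,ej,eo,er,et,ez,jo,jr,jt,ju,jz,or,oz,rt,ru,wz
∂2: piv[bdr,bdt,brt,deo,djt,ejt,ejz,eor,joz,jrt] rk=10  ker:drt
rk∂_2=10

rank∂_2=10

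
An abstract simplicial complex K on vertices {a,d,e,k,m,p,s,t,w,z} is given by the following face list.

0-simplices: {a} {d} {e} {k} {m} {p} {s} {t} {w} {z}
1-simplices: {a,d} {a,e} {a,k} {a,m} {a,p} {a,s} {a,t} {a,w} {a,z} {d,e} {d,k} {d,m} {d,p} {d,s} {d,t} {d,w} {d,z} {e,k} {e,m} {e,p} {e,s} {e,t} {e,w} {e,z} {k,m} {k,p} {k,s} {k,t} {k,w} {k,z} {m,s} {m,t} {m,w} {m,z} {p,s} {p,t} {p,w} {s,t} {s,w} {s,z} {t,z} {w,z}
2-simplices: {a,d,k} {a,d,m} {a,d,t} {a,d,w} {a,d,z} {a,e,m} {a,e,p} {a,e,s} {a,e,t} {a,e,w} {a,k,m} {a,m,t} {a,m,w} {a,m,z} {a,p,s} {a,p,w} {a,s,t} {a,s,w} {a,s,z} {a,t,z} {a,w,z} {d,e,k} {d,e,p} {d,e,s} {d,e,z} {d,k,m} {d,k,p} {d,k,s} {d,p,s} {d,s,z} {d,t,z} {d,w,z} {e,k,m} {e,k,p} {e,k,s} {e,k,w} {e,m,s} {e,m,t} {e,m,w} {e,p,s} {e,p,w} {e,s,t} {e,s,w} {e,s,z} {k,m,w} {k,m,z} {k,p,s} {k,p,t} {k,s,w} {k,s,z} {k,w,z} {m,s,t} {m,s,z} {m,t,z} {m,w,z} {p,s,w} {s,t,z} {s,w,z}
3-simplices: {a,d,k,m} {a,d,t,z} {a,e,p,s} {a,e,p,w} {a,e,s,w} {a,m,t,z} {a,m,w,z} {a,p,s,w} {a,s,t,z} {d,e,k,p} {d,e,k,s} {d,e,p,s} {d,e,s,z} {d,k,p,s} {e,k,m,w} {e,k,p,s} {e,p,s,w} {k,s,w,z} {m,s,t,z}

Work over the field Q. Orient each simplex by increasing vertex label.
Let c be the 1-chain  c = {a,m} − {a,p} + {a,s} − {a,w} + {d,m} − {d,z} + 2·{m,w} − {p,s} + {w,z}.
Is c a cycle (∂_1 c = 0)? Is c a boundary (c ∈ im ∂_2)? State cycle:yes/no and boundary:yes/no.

cycle:yes boundary:yes

n_0=10 n_1=42 n_2=58 n_3=19  [Q]
∂1: piv[ad,ae,ak,am,ap,as,at,aw,az] rk=9  ker:de,dk,dm,dp,ds,dt,dw,dz,ek,em,ep,es,et,ew,ez,km,kp,ks,kt,kw,kz,ms,mt,mw,mz,ps,pt,pw,st,sw,sz,tz,wz
∂2: piv[adk,adm,adt,adw,adz,aem,aep,aes,aet,aew,akm,amt,amw,amz,aps,apw,ast,asw,asz,atz,awz,dek,dep,des,dez,dkp,dks,dsz,ekw,ems,kmz,kpt] rk=32  ker:dkm,dps,dtz,dwz,ekm,ekp,eks,emt,emw,eps,epw,est,esw,esz,kmw,kps,ksw,ksz,kwz,mst,msz,mtz,mwz,psw,stz,swz
∂3: piv[adkm,adtz,aeps,aepw,aesw,amtz,amwz,apsw,astz,dekp,deks,deps,desz,dkps,ekmw,kswz,mstz] rk=17  ker:ekps,epsw
∂1c = 0
c vs im∂2: reduces to 0 ⇒ boundary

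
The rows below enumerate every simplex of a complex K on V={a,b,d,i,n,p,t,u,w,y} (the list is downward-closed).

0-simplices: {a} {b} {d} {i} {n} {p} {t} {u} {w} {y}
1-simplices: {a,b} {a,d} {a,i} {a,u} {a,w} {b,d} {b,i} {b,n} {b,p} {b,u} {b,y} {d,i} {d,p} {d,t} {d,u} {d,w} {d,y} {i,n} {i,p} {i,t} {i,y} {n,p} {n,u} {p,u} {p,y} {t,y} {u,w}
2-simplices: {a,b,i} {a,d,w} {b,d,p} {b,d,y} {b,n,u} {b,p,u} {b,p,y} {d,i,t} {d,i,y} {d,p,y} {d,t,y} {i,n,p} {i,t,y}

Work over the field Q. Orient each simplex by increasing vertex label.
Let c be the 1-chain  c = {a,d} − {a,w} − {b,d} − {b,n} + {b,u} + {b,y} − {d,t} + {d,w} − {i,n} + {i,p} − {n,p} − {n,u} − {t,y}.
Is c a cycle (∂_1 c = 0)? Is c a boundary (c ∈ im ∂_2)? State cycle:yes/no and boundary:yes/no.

cycle:yes boundary:yes

n_0=10 n_1=27 n_2=13  [Q]
∂1: piv[ab,ad,ai,au,aw,bn,bp,by,dt] rk=9  ker:bd,bi,bu,di,dp,du,dw,dy,in,ip,it,iy,np,nu,pu,py,ty,uw
∂2: piv[abi,adw,bdp,bdy,bnu,bpu,bpy,dit,diy,dty,inp] rk=11  ker:dpy,ity
∂1c = 0
c vs im∂2: reduces to 0 ⇒ boundary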